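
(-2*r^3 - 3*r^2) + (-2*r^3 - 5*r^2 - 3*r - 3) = -4*r^3 - 8*r^2 - 3*r - 3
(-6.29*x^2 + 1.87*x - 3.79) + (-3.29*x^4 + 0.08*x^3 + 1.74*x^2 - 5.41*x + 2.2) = -3.29*x^4 + 0.08*x^3 - 4.55*x^2 - 3.54*x - 1.59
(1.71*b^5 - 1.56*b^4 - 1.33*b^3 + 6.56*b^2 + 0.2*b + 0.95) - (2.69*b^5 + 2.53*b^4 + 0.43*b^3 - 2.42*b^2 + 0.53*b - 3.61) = -0.98*b^5 - 4.09*b^4 - 1.76*b^3 + 8.98*b^2 - 0.33*b + 4.56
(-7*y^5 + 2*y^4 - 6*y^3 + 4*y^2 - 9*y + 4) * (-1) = 7*y^5 - 2*y^4 + 6*y^3 - 4*y^2 + 9*y - 4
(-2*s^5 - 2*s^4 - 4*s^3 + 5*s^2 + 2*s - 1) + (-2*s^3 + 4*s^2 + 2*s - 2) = -2*s^5 - 2*s^4 - 6*s^3 + 9*s^2 + 4*s - 3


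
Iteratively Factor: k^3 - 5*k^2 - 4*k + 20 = (k + 2)*(k^2 - 7*k + 10) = (k - 2)*(k + 2)*(k - 5)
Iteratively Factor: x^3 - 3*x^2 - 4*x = (x + 1)*(x^2 - 4*x) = (x - 4)*(x + 1)*(x)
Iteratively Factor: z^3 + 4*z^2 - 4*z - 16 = (z + 2)*(z^2 + 2*z - 8) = (z + 2)*(z + 4)*(z - 2)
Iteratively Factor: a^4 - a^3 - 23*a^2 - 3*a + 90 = (a - 5)*(a^3 + 4*a^2 - 3*a - 18) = (a - 5)*(a + 3)*(a^2 + a - 6) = (a - 5)*(a + 3)^2*(a - 2)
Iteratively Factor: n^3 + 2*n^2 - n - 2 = (n + 2)*(n^2 - 1) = (n - 1)*(n + 2)*(n + 1)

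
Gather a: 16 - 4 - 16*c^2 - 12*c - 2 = -16*c^2 - 12*c + 10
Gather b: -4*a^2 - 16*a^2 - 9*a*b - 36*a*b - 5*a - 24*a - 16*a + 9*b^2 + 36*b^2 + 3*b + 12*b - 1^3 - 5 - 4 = -20*a^2 - 45*a + 45*b^2 + b*(15 - 45*a) - 10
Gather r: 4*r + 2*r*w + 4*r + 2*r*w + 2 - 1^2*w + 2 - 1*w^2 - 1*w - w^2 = r*(4*w + 8) - 2*w^2 - 2*w + 4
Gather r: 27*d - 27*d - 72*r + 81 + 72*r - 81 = 0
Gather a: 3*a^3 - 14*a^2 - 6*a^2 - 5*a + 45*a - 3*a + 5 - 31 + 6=3*a^3 - 20*a^2 + 37*a - 20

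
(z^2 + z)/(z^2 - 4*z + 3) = z*(z + 1)/(z^2 - 4*z + 3)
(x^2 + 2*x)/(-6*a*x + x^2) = (x + 2)/(-6*a + x)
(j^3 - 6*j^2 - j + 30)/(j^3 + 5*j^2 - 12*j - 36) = (j - 5)/(j + 6)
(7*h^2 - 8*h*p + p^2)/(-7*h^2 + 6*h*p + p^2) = (-7*h + p)/(7*h + p)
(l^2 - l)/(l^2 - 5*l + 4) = l/(l - 4)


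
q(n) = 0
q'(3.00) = 0.00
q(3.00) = 0.00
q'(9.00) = 0.00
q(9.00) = 0.00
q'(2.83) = 0.00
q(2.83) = 0.00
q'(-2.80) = 0.00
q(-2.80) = 0.00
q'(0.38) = 0.00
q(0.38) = 0.00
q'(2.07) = 0.00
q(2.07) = 0.00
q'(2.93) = 0.00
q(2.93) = 0.00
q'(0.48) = 0.00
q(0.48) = 0.00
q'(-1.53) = 0.00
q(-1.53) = 0.00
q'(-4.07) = 0.00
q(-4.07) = 0.00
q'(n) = 0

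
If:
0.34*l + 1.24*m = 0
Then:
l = -3.64705882352941*m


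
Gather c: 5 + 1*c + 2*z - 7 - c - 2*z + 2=0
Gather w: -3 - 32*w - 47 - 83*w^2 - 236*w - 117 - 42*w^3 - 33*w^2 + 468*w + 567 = -42*w^3 - 116*w^2 + 200*w + 400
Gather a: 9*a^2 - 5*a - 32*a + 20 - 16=9*a^2 - 37*a + 4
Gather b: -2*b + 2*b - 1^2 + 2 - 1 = 0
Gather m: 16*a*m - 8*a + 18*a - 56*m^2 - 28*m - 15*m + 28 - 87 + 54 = 10*a - 56*m^2 + m*(16*a - 43) - 5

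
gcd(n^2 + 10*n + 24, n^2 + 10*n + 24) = n^2 + 10*n + 24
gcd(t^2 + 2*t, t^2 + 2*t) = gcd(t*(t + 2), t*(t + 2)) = t^2 + 2*t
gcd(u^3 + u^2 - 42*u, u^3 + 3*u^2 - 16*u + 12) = 1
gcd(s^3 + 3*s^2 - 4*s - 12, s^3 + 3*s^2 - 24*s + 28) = s - 2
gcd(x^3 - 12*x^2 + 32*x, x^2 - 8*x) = x^2 - 8*x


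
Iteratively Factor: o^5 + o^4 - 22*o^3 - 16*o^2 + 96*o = (o + 4)*(o^4 - 3*o^3 - 10*o^2 + 24*o) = (o + 3)*(o + 4)*(o^3 - 6*o^2 + 8*o) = (o - 4)*(o + 3)*(o + 4)*(o^2 - 2*o) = (o - 4)*(o - 2)*(o + 3)*(o + 4)*(o)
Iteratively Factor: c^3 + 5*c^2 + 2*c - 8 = (c + 2)*(c^2 + 3*c - 4) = (c + 2)*(c + 4)*(c - 1)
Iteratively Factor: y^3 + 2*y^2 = (y)*(y^2 + 2*y) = y*(y + 2)*(y)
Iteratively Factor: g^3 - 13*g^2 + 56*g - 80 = (g - 5)*(g^2 - 8*g + 16) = (g - 5)*(g - 4)*(g - 4)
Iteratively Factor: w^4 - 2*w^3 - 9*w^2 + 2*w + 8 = (w + 2)*(w^3 - 4*w^2 - w + 4) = (w - 4)*(w + 2)*(w^2 - 1) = (w - 4)*(w + 1)*(w + 2)*(w - 1)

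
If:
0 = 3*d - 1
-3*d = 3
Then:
No Solution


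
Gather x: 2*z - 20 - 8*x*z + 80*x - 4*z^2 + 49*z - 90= x*(80 - 8*z) - 4*z^2 + 51*z - 110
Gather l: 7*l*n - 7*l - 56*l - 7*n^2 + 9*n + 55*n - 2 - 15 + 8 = l*(7*n - 63) - 7*n^2 + 64*n - 9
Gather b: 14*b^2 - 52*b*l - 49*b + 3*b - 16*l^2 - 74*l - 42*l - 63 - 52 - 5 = 14*b^2 + b*(-52*l - 46) - 16*l^2 - 116*l - 120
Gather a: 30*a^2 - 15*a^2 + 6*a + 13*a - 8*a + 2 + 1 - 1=15*a^2 + 11*a + 2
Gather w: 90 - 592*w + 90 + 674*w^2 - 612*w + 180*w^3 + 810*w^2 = 180*w^3 + 1484*w^2 - 1204*w + 180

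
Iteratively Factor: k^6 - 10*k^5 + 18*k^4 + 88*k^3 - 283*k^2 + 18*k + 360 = (k - 3)*(k^5 - 7*k^4 - 3*k^3 + 79*k^2 - 46*k - 120) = (k - 3)*(k + 1)*(k^4 - 8*k^3 + 5*k^2 + 74*k - 120) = (k - 4)*(k - 3)*(k + 1)*(k^3 - 4*k^2 - 11*k + 30) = (k - 4)*(k - 3)*(k + 1)*(k + 3)*(k^2 - 7*k + 10) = (k - 5)*(k - 4)*(k - 3)*(k + 1)*(k + 3)*(k - 2)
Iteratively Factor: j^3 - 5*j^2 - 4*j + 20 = (j - 2)*(j^2 - 3*j - 10) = (j - 2)*(j + 2)*(j - 5)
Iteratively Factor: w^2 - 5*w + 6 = (w - 2)*(w - 3)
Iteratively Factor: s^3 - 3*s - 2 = (s + 1)*(s^2 - s - 2) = (s - 2)*(s + 1)*(s + 1)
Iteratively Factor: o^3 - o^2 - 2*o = (o - 2)*(o^2 + o) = o*(o - 2)*(o + 1)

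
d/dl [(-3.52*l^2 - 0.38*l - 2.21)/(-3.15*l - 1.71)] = (11.088*l^2 + 12.0384*l - 6.3117)/(9.9225*l^2 + 10.773*l + 2.9241)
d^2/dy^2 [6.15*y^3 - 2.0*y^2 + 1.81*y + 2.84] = 36.9*y - 4.0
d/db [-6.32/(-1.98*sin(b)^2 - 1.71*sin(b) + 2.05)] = -(25.0272*sin(b) + 10.8072)*cos(b)/(1.98*sin(b)^2 + 1.71*sin(b) - 2.05)^2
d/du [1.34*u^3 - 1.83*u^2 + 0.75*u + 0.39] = 4.02*u^2 - 3.66*u + 0.75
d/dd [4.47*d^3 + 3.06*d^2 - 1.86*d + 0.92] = 13.41*d^2 + 6.12*d - 1.86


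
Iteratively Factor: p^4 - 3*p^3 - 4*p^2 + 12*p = (p)*(p^3 - 3*p^2 - 4*p + 12) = p*(p - 3)*(p^2 - 4) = p*(p - 3)*(p + 2)*(p - 2)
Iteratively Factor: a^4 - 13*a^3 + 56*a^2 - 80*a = (a - 5)*(a^3 - 8*a^2 + 16*a) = a*(a - 5)*(a^2 - 8*a + 16) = a*(a - 5)*(a - 4)*(a - 4)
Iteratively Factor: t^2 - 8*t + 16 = (t - 4)*(t - 4)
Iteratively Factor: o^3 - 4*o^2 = (o)*(o^2 - 4*o) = o^2*(o - 4)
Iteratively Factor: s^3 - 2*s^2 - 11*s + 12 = (s - 4)*(s^2 + 2*s - 3) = (s - 4)*(s - 1)*(s + 3)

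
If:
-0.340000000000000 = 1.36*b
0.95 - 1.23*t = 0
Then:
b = -0.25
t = 0.77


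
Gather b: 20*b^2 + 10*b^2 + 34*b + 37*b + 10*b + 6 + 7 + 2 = 30*b^2 + 81*b + 15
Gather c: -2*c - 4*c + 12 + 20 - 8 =24 - 6*c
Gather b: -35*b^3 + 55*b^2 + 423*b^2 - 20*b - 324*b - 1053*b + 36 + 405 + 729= -35*b^3 + 478*b^2 - 1397*b + 1170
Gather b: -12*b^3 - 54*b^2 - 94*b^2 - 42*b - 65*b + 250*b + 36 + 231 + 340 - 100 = -12*b^3 - 148*b^2 + 143*b + 507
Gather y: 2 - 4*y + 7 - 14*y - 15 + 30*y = 12*y - 6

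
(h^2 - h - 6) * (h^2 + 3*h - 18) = h^4 + 2*h^3 - 27*h^2 + 108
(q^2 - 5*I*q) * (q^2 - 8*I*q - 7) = q^4 - 13*I*q^3 - 47*q^2 + 35*I*q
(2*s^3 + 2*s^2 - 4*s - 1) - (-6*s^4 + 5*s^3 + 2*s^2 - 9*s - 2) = 6*s^4 - 3*s^3 + 5*s + 1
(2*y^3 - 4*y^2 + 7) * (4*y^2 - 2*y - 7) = 8*y^5 - 20*y^4 - 6*y^3 + 56*y^2 - 14*y - 49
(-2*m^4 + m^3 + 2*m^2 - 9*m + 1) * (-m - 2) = 2*m^5 + 3*m^4 - 4*m^3 + 5*m^2 + 17*m - 2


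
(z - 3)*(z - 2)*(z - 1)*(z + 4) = z^4 - 2*z^3 - 13*z^2 + 38*z - 24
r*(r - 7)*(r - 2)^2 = r^4 - 11*r^3 + 32*r^2 - 28*r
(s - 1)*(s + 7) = s^2 + 6*s - 7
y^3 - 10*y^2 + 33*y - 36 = (y - 4)*(y - 3)^2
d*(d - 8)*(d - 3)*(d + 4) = d^4 - 7*d^3 - 20*d^2 + 96*d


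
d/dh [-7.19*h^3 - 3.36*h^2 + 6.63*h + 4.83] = -21.57*h^2 - 6.72*h + 6.63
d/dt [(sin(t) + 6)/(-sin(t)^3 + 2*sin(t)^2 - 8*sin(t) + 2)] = 2*(sin(t)^3 + 8*sin(t)^2 - 12*sin(t) + 25)*cos(t)/(sin(t)^3 - 2*sin(t)^2 + 8*sin(t) - 2)^2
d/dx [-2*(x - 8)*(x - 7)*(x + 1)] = -6*x^2 + 56*x - 82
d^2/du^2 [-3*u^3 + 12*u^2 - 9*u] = 24 - 18*u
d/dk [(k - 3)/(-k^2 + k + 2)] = (-k^2 + k + (k - 3)*(2*k - 1) + 2)/(-k^2 + k + 2)^2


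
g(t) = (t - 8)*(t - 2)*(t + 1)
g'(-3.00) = 87.00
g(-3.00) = -110.00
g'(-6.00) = 222.00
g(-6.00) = -560.00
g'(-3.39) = 101.50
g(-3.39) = -146.73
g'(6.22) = 10.11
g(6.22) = -54.23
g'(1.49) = -14.16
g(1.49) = 8.27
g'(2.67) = -20.67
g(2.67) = -13.11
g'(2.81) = -20.89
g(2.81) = -16.02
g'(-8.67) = 387.57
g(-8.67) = -1364.25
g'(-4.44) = 145.06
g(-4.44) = -275.59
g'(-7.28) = 296.04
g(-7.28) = -890.49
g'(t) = (t - 8)*(t - 2) + (t - 8)*(t + 1) + (t - 2)*(t + 1) = 3*t^2 - 18*t + 6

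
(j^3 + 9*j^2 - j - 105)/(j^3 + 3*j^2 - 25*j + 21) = (j + 5)/(j - 1)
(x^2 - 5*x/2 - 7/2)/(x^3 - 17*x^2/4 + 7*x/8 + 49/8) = 4/(4*x - 7)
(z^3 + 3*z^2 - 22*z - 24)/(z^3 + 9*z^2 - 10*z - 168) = (z + 1)/(z + 7)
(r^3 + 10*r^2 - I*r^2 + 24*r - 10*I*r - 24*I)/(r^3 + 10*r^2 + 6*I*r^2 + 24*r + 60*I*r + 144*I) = (r - I)/(r + 6*I)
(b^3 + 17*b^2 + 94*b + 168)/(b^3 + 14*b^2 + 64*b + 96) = (b + 7)/(b + 4)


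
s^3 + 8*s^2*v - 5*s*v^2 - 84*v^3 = (s - 3*v)*(s + 4*v)*(s + 7*v)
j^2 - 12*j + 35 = (j - 7)*(j - 5)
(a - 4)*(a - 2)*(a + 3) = a^3 - 3*a^2 - 10*a + 24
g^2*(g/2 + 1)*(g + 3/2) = g^4/2 + 7*g^3/4 + 3*g^2/2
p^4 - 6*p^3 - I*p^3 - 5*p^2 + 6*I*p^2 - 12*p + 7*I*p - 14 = (p - 7)*(p + 1)*(p - 2*I)*(p + I)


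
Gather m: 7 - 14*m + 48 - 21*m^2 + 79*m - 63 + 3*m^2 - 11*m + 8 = -18*m^2 + 54*m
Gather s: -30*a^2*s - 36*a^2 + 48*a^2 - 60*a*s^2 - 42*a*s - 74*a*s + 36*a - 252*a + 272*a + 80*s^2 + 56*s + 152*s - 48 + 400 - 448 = 12*a^2 + 56*a + s^2*(80 - 60*a) + s*(-30*a^2 - 116*a + 208) - 96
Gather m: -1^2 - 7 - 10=-18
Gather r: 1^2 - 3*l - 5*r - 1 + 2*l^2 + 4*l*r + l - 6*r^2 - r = 2*l^2 - 2*l - 6*r^2 + r*(4*l - 6)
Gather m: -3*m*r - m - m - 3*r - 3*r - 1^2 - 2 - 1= m*(-3*r - 2) - 6*r - 4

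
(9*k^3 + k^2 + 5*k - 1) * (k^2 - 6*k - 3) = 9*k^5 - 53*k^4 - 28*k^3 - 34*k^2 - 9*k + 3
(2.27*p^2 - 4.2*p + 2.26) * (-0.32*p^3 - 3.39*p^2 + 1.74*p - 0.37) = -0.7264*p^5 - 6.3513*p^4 + 17.4646*p^3 - 15.8093*p^2 + 5.4864*p - 0.8362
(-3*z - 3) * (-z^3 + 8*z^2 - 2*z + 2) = 3*z^4 - 21*z^3 - 18*z^2 - 6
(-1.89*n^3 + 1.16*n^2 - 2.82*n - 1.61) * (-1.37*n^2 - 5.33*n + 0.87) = 2.5893*n^5 + 8.4845*n^4 - 3.9637*n^3 + 18.2455*n^2 + 6.1279*n - 1.4007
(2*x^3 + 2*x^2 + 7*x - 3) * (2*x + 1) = 4*x^4 + 6*x^3 + 16*x^2 + x - 3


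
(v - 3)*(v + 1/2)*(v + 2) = v^3 - v^2/2 - 13*v/2 - 3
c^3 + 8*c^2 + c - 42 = (c - 2)*(c + 3)*(c + 7)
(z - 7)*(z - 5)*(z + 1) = z^3 - 11*z^2 + 23*z + 35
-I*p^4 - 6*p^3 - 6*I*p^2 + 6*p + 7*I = (p + 1)*(p - 7*I)*(p + I)*(-I*p + I)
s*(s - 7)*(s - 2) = s^3 - 9*s^2 + 14*s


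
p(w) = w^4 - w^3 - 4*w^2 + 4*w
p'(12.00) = 6388.00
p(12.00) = 18480.00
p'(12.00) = 6388.00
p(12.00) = 18480.00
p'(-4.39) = -357.11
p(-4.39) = 361.37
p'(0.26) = 1.79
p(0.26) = 0.76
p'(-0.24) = 5.69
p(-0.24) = -1.17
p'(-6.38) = -1105.85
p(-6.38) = 1728.20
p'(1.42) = -1.96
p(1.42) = -1.18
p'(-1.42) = -2.14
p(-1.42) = -6.82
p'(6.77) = 1053.50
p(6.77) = 1634.11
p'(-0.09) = 4.69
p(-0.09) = -0.39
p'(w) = 4*w^3 - 3*w^2 - 8*w + 4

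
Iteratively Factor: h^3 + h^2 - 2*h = (h + 2)*(h^2 - h) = h*(h + 2)*(h - 1)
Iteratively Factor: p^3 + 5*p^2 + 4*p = (p + 4)*(p^2 + p) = (p + 1)*(p + 4)*(p)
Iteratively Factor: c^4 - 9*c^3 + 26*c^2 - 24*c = (c - 4)*(c^3 - 5*c^2 + 6*c) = (c - 4)*(c - 3)*(c^2 - 2*c) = c*(c - 4)*(c - 3)*(c - 2)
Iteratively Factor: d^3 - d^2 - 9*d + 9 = (d - 3)*(d^2 + 2*d - 3) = (d - 3)*(d + 3)*(d - 1)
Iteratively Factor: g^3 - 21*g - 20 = (g + 4)*(g^2 - 4*g - 5) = (g - 5)*(g + 4)*(g + 1)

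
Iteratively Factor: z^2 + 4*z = (z + 4)*(z)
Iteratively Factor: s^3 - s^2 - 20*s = (s)*(s^2 - s - 20) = s*(s + 4)*(s - 5)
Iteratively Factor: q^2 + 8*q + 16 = (q + 4)*(q + 4)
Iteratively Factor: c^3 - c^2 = (c)*(c^2 - c) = c^2*(c - 1)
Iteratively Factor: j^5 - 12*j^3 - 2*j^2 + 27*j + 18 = (j + 3)*(j^4 - 3*j^3 - 3*j^2 + 7*j + 6) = (j - 2)*(j + 3)*(j^3 - j^2 - 5*j - 3) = (j - 2)*(j + 1)*(j + 3)*(j^2 - 2*j - 3) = (j - 3)*(j - 2)*(j + 1)*(j + 3)*(j + 1)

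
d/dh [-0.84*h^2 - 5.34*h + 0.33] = -1.68*h - 5.34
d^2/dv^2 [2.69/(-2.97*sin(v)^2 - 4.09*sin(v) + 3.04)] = (94.912884*sin(v)^4 + 98.028711*sin(v)^3 - 0.220849000000015*sin(v)^2 - 162.611038*sin(v) - 138.572122)/(2.97*sin(v)^2 + 4.09*sin(v) - 3.04)^3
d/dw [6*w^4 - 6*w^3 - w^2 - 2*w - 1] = 24*w^3 - 18*w^2 - 2*w - 2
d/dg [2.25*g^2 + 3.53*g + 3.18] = 4.5*g + 3.53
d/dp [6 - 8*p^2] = -16*p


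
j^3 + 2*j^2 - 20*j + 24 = (j - 2)^2*(j + 6)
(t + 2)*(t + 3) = t^2 + 5*t + 6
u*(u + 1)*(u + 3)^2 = u^4 + 7*u^3 + 15*u^2 + 9*u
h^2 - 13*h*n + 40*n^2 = (h - 8*n)*(h - 5*n)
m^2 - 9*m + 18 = (m - 6)*(m - 3)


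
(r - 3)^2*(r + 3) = r^3 - 3*r^2 - 9*r + 27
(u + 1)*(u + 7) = u^2 + 8*u + 7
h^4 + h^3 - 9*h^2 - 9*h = h*(h - 3)*(h + 1)*(h + 3)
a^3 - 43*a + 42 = (a - 6)*(a - 1)*(a + 7)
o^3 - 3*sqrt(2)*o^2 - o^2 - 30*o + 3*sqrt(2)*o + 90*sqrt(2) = (o - 6)*(o + 5)*(o - 3*sqrt(2))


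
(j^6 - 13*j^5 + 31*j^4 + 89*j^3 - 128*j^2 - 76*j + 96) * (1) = j^6 - 13*j^5 + 31*j^4 + 89*j^3 - 128*j^2 - 76*j + 96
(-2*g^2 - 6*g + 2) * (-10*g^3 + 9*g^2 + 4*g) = 20*g^5 + 42*g^4 - 82*g^3 - 6*g^2 + 8*g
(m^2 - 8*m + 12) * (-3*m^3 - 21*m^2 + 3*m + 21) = -3*m^5 + 3*m^4 + 135*m^3 - 255*m^2 - 132*m + 252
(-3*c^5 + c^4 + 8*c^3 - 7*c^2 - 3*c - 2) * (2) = -6*c^5 + 2*c^4 + 16*c^3 - 14*c^2 - 6*c - 4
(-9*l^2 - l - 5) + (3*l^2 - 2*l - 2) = -6*l^2 - 3*l - 7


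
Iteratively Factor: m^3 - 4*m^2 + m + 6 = (m + 1)*(m^2 - 5*m + 6) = (m - 3)*(m + 1)*(m - 2)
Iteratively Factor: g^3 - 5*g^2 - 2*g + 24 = (g - 4)*(g^2 - g - 6) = (g - 4)*(g + 2)*(g - 3)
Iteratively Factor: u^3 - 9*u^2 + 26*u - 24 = (u - 3)*(u^2 - 6*u + 8) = (u - 4)*(u - 3)*(u - 2)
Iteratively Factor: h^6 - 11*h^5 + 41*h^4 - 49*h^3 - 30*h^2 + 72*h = (h + 1)*(h^5 - 12*h^4 + 53*h^3 - 102*h^2 + 72*h) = (h - 4)*(h + 1)*(h^4 - 8*h^3 + 21*h^2 - 18*h) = (h - 4)*(h - 2)*(h + 1)*(h^3 - 6*h^2 + 9*h) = (h - 4)*(h - 3)*(h - 2)*(h + 1)*(h^2 - 3*h) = h*(h - 4)*(h - 3)*(h - 2)*(h + 1)*(h - 3)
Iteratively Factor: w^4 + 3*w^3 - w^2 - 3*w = (w + 3)*(w^3 - w) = (w - 1)*(w + 3)*(w^2 + w) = w*(w - 1)*(w + 3)*(w + 1)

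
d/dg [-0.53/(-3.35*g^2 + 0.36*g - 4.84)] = (0.1908 - 3.551*g)/(3.35*g^2 - 0.36*g + 4.84)^2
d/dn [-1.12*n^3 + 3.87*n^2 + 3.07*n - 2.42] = -3.36*n^2 + 7.74*n + 3.07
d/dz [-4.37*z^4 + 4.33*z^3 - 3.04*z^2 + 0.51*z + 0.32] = -17.48*z^3 + 12.99*z^2 - 6.08*z + 0.51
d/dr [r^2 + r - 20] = 2*r + 1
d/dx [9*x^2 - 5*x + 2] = 18*x - 5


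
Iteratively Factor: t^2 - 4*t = (t)*(t - 4)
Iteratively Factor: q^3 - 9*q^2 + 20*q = (q - 5)*(q^2 - 4*q) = (q - 5)*(q - 4)*(q)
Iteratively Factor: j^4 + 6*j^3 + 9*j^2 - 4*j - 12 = (j - 1)*(j^3 + 7*j^2 + 16*j + 12) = (j - 1)*(j + 2)*(j^2 + 5*j + 6) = (j - 1)*(j + 2)*(j + 3)*(j + 2)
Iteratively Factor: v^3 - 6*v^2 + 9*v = (v - 3)*(v^2 - 3*v) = (v - 3)^2*(v)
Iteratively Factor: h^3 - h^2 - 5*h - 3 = (h - 3)*(h^2 + 2*h + 1) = (h - 3)*(h + 1)*(h + 1)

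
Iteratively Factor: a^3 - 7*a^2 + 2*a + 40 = (a + 2)*(a^2 - 9*a + 20) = (a - 5)*(a + 2)*(a - 4)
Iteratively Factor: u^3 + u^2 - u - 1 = (u + 1)*(u^2 - 1) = (u - 1)*(u + 1)*(u + 1)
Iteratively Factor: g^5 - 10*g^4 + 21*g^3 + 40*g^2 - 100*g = (g + 2)*(g^4 - 12*g^3 + 45*g^2 - 50*g) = (g - 5)*(g + 2)*(g^3 - 7*g^2 + 10*g) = (g - 5)*(g - 2)*(g + 2)*(g^2 - 5*g) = (g - 5)^2*(g - 2)*(g + 2)*(g)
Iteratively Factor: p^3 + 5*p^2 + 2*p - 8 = (p + 2)*(p^2 + 3*p - 4) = (p + 2)*(p + 4)*(p - 1)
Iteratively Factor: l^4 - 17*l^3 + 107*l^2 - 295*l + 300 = (l - 4)*(l^3 - 13*l^2 + 55*l - 75) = (l - 4)*(l - 3)*(l^2 - 10*l + 25) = (l - 5)*(l - 4)*(l - 3)*(l - 5)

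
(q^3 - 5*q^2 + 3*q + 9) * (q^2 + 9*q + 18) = q^5 + 4*q^4 - 24*q^3 - 54*q^2 + 135*q + 162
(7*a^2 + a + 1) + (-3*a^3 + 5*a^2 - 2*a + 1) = -3*a^3 + 12*a^2 - a + 2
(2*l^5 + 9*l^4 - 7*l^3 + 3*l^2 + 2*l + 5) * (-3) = -6*l^5 - 27*l^4 + 21*l^3 - 9*l^2 - 6*l - 15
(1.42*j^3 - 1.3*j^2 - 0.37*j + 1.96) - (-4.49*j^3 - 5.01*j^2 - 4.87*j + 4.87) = 5.91*j^3 + 3.71*j^2 + 4.5*j - 2.91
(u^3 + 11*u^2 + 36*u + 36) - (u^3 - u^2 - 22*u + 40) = 12*u^2 + 58*u - 4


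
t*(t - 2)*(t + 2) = t^3 - 4*t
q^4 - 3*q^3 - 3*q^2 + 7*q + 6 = (q - 3)*(q - 2)*(q + 1)^2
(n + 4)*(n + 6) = n^2 + 10*n + 24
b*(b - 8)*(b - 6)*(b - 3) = b^4 - 17*b^3 + 90*b^2 - 144*b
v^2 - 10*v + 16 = (v - 8)*(v - 2)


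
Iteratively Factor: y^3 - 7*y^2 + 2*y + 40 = (y + 2)*(y^2 - 9*y + 20) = (y - 5)*(y + 2)*(y - 4)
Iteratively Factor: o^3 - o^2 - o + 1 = (o + 1)*(o^2 - 2*o + 1) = (o - 1)*(o + 1)*(o - 1)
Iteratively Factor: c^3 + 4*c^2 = (c)*(c^2 + 4*c) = c^2*(c + 4)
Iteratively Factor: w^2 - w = (w - 1)*(w)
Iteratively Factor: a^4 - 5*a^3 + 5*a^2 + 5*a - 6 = (a - 1)*(a^3 - 4*a^2 + a + 6) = (a - 1)*(a + 1)*(a^2 - 5*a + 6) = (a - 2)*(a - 1)*(a + 1)*(a - 3)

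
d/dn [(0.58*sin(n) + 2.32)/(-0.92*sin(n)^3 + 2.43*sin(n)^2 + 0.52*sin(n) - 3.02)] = (1.0672*sin(n)^3 + 4.9938*sin(n)^2 - 11.2752*sin(n) - 2.958)*cos(n)/(0.8464*sin(n)^6 - 4.4712*sin(n)^5 + 4.9481*sin(n)^4 + 8.084*sin(n)^3 - 14.4068*sin(n)^2 - 3.1408*sin(n) + 9.1204)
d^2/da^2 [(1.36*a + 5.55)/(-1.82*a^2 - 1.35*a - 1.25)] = (-(1.36*a + 5.55)*(3.64*a + 1.35)*(7.28*a + 2.7) + (14.8512*a + 23.874)*(1.82*a^2 + 1.35*a + 1.25))/(1.82*a^2 + 1.35*a + 1.25)^3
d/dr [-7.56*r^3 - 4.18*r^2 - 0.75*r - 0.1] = -22.68*r^2 - 8.36*r - 0.75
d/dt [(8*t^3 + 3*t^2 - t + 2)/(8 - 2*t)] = (-16*t^3 + 93*t^2 + 24*t - 2)/(2*(t^2 - 8*t + 16))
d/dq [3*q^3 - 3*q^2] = 3*q*(3*q - 2)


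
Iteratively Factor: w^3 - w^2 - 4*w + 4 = (w - 2)*(w^2 + w - 2) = (w - 2)*(w + 2)*(w - 1)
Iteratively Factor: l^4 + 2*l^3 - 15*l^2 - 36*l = (l)*(l^3 + 2*l^2 - 15*l - 36) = l*(l + 3)*(l^2 - l - 12) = l*(l - 4)*(l + 3)*(l + 3)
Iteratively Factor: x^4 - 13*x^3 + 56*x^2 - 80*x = (x - 4)*(x^3 - 9*x^2 + 20*x) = (x - 4)^2*(x^2 - 5*x) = (x - 5)*(x - 4)^2*(x)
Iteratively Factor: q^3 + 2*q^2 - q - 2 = (q + 1)*(q^2 + q - 2) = (q + 1)*(q + 2)*(q - 1)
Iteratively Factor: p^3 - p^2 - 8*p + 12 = (p + 3)*(p^2 - 4*p + 4) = (p - 2)*(p + 3)*(p - 2)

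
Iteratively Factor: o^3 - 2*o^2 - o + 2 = (o - 2)*(o^2 - 1) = (o - 2)*(o + 1)*(o - 1)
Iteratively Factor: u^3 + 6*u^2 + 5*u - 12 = (u - 1)*(u^2 + 7*u + 12) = (u - 1)*(u + 3)*(u + 4)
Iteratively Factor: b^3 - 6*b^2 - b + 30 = (b - 5)*(b^2 - b - 6) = (b - 5)*(b + 2)*(b - 3)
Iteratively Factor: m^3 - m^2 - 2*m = (m + 1)*(m^2 - 2*m) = (m - 2)*(m + 1)*(m)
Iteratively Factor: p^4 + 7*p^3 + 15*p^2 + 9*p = (p + 3)*(p^3 + 4*p^2 + 3*p) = (p + 1)*(p + 3)*(p^2 + 3*p) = (p + 1)*(p + 3)^2*(p)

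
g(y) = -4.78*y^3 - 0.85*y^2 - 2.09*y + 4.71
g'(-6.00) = -508.13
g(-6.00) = 1019.13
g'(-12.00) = -2046.65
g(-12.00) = 8167.23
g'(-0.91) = -12.42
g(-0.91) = 9.51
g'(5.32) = -416.99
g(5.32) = -750.18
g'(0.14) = -2.61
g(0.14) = 4.39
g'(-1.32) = -24.83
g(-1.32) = 16.98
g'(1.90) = -57.09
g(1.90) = -35.12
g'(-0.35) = -3.25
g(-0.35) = 5.54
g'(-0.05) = -2.04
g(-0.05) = 4.81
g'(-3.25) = -148.03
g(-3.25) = 166.61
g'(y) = -14.34*y^2 - 1.7*y - 2.09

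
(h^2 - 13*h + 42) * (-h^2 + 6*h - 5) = -h^4 + 19*h^3 - 125*h^2 + 317*h - 210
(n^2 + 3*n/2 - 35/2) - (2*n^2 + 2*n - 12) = -n^2 - n/2 - 11/2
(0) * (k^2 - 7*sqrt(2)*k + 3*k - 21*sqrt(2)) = 0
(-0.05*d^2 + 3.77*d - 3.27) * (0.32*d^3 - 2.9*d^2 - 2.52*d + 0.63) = -0.016*d^5 + 1.3514*d^4 - 11.8534*d^3 - 0.0489000000000003*d^2 + 10.6155*d - 2.0601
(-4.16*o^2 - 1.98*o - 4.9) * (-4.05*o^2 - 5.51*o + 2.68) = 16.848*o^4 + 30.9406*o^3 + 19.606*o^2 + 21.6926*o - 13.132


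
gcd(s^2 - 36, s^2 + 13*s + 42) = s + 6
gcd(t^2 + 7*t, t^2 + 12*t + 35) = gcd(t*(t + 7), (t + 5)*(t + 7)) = t + 7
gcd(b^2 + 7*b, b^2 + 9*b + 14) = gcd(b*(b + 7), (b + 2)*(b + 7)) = b + 7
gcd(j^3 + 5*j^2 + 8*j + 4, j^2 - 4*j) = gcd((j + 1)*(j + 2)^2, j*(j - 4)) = 1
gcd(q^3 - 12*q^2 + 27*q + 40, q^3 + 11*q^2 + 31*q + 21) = q + 1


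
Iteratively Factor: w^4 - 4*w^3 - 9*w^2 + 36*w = (w)*(w^3 - 4*w^2 - 9*w + 36) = w*(w - 4)*(w^2 - 9) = w*(w - 4)*(w - 3)*(w + 3)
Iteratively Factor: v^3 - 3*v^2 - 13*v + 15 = (v + 3)*(v^2 - 6*v + 5) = (v - 5)*(v + 3)*(v - 1)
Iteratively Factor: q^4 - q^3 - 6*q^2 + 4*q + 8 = (q + 1)*(q^3 - 2*q^2 - 4*q + 8) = (q - 2)*(q + 1)*(q^2 - 4) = (q - 2)*(q + 1)*(q + 2)*(q - 2)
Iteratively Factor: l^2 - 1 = (l + 1)*(l - 1)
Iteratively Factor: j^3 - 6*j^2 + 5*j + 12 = (j + 1)*(j^2 - 7*j + 12) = (j - 3)*(j + 1)*(j - 4)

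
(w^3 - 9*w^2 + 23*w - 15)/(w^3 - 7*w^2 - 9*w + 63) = (w^2 - 6*w + 5)/(w^2 - 4*w - 21)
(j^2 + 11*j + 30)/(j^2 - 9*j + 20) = (j^2 + 11*j + 30)/(j^2 - 9*j + 20)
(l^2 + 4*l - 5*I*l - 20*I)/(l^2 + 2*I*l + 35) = (l + 4)/(l + 7*I)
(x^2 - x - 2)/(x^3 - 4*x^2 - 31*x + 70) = (x + 1)/(x^2 - 2*x - 35)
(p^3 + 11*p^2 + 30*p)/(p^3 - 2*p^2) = (p^2 + 11*p + 30)/(p*(p - 2))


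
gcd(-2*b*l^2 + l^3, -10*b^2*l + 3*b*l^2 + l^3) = 2*b*l - l^2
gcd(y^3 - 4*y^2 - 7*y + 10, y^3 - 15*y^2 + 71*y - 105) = y - 5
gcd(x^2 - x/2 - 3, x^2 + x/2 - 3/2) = x + 3/2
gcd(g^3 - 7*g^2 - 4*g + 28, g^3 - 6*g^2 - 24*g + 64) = g - 2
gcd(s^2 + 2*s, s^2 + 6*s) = s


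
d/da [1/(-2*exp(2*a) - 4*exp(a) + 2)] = (exp(a) + 1)*exp(a)/(exp(2*a) + 2*exp(a) - 1)^2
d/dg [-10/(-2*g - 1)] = -20/(2*g + 1)^2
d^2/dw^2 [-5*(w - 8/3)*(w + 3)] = -10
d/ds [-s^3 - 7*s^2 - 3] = s*(-3*s - 14)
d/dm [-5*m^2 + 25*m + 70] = 25 - 10*m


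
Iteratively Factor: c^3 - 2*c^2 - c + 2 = (c + 1)*(c^2 - 3*c + 2) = (c - 1)*(c + 1)*(c - 2)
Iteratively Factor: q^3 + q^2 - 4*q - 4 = (q + 2)*(q^2 - q - 2) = (q - 2)*(q + 2)*(q + 1)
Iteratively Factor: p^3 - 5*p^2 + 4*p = (p)*(p^2 - 5*p + 4) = p*(p - 4)*(p - 1)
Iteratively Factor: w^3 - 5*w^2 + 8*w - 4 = (w - 2)*(w^2 - 3*w + 2) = (w - 2)^2*(w - 1)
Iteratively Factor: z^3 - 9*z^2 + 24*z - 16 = (z - 4)*(z^2 - 5*z + 4) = (z - 4)^2*(z - 1)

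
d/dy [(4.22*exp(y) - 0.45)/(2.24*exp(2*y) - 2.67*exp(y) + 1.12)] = (-9.4528*exp(2*y) + 2.016*exp(y) + 3.5249)*exp(y)/(5.0176*exp(4*y) - 11.9616*exp(3*y) + 12.1465*exp(2*y) - 5.9808*exp(y) + 1.2544)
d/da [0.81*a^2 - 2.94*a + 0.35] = 1.62*a - 2.94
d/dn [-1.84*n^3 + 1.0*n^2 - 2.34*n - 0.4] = -5.52*n^2 + 2.0*n - 2.34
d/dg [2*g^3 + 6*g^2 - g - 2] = 6*g^2 + 12*g - 1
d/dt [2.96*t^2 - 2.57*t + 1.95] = 5.92*t - 2.57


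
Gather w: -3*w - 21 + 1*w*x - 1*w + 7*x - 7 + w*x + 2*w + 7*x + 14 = w*(2*x - 2) + 14*x - 14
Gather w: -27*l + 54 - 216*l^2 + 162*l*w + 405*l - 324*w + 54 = -216*l^2 + 378*l + w*(162*l - 324) + 108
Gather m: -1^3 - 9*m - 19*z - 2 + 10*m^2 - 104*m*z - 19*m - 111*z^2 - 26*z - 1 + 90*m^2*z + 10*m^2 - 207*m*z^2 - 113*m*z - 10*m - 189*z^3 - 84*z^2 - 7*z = m^2*(90*z + 20) + m*(-207*z^2 - 217*z - 38) - 189*z^3 - 195*z^2 - 52*z - 4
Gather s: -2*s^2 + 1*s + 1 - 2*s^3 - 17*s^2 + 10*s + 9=-2*s^3 - 19*s^2 + 11*s + 10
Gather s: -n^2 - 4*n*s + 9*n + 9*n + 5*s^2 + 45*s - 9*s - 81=-n^2 + 18*n + 5*s^2 + s*(36 - 4*n) - 81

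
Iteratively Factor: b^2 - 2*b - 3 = (b + 1)*(b - 3)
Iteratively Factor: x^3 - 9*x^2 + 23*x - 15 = (x - 1)*(x^2 - 8*x + 15) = (x - 3)*(x - 1)*(x - 5)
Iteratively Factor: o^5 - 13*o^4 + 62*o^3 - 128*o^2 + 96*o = (o)*(o^4 - 13*o^3 + 62*o^2 - 128*o + 96) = o*(o - 3)*(o^3 - 10*o^2 + 32*o - 32) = o*(o - 4)*(o - 3)*(o^2 - 6*o + 8) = o*(o - 4)*(o - 3)*(o - 2)*(o - 4)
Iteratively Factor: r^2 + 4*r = (r)*(r + 4)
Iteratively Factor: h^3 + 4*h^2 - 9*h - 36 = (h + 4)*(h^2 - 9) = (h - 3)*(h + 4)*(h + 3)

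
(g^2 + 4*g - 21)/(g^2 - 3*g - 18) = (-g^2 - 4*g + 21)/(-g^2 + 3*g + 18)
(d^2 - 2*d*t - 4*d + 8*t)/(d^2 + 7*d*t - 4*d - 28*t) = (d - 2*t)/(d + 7*t)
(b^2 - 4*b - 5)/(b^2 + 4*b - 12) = (b^2 - 4*b - 5)/(b^2 + 4*b - 12)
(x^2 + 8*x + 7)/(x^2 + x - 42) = (x + 1)/(x - 6)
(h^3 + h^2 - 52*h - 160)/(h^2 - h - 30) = (h^2 - 4*h - 32)/(h - 6)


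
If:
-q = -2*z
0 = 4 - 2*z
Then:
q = 4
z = 2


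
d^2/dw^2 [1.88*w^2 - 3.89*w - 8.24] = 3.76000000000000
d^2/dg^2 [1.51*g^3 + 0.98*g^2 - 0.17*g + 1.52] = 9.06*g + 1.96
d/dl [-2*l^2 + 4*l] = 4 - 4*l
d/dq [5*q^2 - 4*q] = 10*q - 4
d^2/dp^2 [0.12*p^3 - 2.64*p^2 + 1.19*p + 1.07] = 0.72*p - 5.28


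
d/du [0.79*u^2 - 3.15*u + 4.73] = 1.58*u - 3.15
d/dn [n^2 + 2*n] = 2*n + 2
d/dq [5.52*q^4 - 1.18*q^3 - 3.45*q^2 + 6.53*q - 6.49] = 22.08*q^3 - 3.54*q^2 - 6.9*q + 6.53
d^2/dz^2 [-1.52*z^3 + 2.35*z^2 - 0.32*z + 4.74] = 4.7 - 9.12*z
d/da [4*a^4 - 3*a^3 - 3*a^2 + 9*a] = 16*a^3 - 9*a^2 - 6*a + 9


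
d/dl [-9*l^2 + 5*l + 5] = 5 - 18*l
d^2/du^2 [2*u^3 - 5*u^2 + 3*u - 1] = 12*u - 10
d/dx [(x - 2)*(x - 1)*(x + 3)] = 3*x^2 - 7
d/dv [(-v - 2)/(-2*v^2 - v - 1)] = (2*v^2 + v - (v + 2)*(4*v + 1) + 1)/(2*v^2 + v + 1)^2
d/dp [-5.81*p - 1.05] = -5.81000000000000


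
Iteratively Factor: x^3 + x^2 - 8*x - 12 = (x + 2)*(x^2 - x - 6) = (x + 2)^2*(x - 3)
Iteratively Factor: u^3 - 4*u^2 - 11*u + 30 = (u + 3)*(u^2 - 7*u + 10) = (u - 2)*(u + 3)*(u - 5)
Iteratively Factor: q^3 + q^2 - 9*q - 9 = (q + 1)*(q^2 - 9) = (q - 3)*(q + 1)*(q + 3)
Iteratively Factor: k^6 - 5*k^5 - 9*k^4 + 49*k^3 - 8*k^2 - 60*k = (k - 2)*(k^5 - 3*k^4 - 15*k^3 + 19*k^2 + 30*k) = k*(k - 2)*(k^4 - 3*k^3 - 15*k^2 + 19*k + 30) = k*(k - 2)^2*(k^3 - k^2 - 17*k - 15) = k*(k - 2)^2*(k + 3)*(k^2 - 4*k - 5) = k*(k - 5)*(k - 2)^2*(k + 3)*(k + 1)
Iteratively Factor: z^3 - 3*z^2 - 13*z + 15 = (z - 5)*(z^2 + 2*z - 3) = (z - 5)*(z - 1)*(z + 3)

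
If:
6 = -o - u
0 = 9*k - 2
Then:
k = 2/9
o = -u - 6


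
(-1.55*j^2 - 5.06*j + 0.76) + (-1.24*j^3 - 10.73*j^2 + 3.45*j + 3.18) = -1.24*j^3 - 12.28*j^2 - 1.61*j + 3.94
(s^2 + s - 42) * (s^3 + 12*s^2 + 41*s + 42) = s^5 + 13*s^4 + 11*s^3 - 421*s^2 - 1680*s - 1764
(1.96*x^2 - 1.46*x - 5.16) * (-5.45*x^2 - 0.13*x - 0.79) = -10.682*x^4 + 7.7022*x^3 + 26.7634*x^2 + 1.8242*x + 4.0764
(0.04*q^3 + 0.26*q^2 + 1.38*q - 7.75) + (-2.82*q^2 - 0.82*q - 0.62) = 0.04*q^3 - 2.56*q^2 + 0.56*q - 8.37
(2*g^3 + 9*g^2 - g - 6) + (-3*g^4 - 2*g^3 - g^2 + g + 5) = -3*g^4 + 8*g^2 - 1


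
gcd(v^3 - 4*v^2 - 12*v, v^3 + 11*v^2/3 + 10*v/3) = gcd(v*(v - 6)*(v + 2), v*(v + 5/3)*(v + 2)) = v^2 + 2*v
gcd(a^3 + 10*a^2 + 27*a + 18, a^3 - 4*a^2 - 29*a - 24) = a^2 + 4*a + 3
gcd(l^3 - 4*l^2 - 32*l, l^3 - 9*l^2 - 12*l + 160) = l^2 - 4*l - 32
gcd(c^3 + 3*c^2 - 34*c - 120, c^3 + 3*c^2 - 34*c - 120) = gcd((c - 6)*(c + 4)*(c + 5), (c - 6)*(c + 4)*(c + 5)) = c^3 + 3*c^2 - 34*c - 120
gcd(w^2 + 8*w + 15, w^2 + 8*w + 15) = w^2 + 8*w + 15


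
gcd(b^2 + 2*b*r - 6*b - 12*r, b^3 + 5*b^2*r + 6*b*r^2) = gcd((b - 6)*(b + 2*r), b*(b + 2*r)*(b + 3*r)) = b + 2*r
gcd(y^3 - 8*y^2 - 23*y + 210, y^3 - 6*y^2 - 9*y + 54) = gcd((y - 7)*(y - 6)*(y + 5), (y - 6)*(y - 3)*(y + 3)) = y - 6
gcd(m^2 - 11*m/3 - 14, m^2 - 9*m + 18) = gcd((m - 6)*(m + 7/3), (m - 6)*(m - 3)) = m - 6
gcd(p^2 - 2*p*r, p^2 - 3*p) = p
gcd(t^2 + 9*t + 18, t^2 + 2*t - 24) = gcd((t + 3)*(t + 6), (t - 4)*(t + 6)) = t + 6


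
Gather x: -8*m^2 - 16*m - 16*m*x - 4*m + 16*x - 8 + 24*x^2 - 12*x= -8*m^2 - 20*m + 24*x^2 + x*(4 - 16*m) - 8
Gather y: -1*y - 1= -y - 1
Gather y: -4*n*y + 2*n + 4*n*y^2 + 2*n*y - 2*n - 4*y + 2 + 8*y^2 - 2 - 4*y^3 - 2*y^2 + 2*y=-4*y^3 + y^2*(4*n + 6) + y*(-2*n - 2)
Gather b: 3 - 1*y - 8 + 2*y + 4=y - 1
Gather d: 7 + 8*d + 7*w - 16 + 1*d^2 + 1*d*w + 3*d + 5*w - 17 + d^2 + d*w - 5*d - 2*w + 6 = 2*d^2 + d*(2*w + 6) + 10*w - 20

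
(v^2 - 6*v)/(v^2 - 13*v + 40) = v*(v - 6)/(v^2 - 13*v + 40)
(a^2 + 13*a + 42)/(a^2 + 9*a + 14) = (a + 6)/(a + 2)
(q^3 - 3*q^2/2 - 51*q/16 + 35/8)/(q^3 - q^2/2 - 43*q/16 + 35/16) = (q - 2)/(q - 1)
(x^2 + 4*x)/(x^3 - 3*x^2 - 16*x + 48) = x/(x^2 - 7*x + 12)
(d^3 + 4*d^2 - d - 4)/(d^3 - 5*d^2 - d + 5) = (d + 4)/(d - 5)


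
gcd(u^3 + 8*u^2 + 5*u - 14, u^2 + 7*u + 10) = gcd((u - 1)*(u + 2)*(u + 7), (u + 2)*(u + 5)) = u + 2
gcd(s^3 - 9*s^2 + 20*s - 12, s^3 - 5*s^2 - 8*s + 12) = s^2 - 7*s + 6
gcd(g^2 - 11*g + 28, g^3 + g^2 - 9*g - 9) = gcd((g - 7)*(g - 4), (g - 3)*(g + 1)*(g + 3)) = 1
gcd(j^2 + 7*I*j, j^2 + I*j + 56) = 1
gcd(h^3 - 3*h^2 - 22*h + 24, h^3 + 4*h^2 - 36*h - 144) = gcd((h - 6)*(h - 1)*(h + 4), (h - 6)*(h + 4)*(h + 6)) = h^2 - 2*h - 24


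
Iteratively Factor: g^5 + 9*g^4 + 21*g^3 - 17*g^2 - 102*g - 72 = (g + 4)*(g^4 + 5*g^3 + g^2 - 21*g - 18) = (g + 1)*(g + 4)*(g^3 + 4*g^2 - 3*g - 18) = (g + 1)*(g + 3)*(g + 4)*(g^2 + g - 6) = (g - 2)*(g + 1)*(g + 3)*(g + 4)*(g + 3)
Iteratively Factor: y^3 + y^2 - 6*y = (y + 3)*(y^2 - 2*y) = y*(y + 3)*(y - 2)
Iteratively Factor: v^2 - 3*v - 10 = (v + 2)*(v - 5)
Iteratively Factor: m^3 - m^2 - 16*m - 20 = (m + 2)*(m^2 - 3*m - 10) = (m + 2)^2*(m - 5)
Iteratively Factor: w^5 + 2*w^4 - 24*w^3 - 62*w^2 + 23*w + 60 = (w + 1)*(w^4 + w^3 - 25*w^2 - 37*w + 60) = (w + 1)*(w + 3)*(w^3 - 2*w^2 - 19*w + 20) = (w - 1)*(w + 1)*(w + 3)*(w^2 - w - 20) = (w - 1)*(w + 1)*(w + 3)*(w + 4)*(w - 5)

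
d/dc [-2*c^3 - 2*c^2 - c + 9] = -6*c^2 - 4*c - 1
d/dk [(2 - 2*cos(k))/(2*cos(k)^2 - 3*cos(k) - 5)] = 4*(sin(k)^2 + 2*cos(k) - 5)*sin(k)/((cos(k) + 1)^2*(2*cos(k) - 5)^2)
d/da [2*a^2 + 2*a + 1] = 4*a + 2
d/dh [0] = 0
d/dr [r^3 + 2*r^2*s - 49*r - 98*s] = 3*r^2 + 4*r*s - 49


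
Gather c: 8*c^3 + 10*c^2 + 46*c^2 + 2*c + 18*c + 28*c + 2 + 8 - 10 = 8*c^3 + 56*c^2 + 48*c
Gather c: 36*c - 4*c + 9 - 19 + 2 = 32*c - 8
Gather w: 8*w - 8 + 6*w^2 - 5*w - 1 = 6*w^2 + 3*w - 9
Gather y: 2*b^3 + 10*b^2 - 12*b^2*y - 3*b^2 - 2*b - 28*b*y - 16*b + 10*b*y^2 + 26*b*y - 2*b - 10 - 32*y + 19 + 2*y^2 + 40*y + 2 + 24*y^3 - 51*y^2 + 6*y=2*b^3 + 7*b^2 - 20*b + 24*y^3 + y^2*(10*b - 49) + y*(-12*b^2 - 2*b + 14) + 11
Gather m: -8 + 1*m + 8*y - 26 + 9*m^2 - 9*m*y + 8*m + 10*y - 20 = 9*m^2 + m*(9 - 9*y) + 18*y - 54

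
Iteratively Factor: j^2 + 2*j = (j + 2)*(j)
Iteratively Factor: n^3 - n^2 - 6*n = (n)*(n^2 - n - 6) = n*(n + 2)*(n - 3)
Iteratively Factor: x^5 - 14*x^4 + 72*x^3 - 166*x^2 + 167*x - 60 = (x - 4)*(x^4 - 10*x^3 + 32*x^2 - 38*x + 15) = (x - 4)*(x - 1)*(x^3 - 9*x^2 + 23*x - 15) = (x - 5)*(x - 4)*(x - 1)*(x^2 - 4*x + 3) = (x - 5)*(x - 4)*(x - 1)^2*(x - 3)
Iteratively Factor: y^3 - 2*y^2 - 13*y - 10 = (y - 5)*(y^2 + 3*y + 2) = (y - 5)*(y + 1)*(y + 2)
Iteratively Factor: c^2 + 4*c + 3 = (c + 3)*(c + 1)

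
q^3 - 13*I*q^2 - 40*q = q*(q - 8*I)*(q - 5*I)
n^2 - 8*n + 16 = (n - 4)^2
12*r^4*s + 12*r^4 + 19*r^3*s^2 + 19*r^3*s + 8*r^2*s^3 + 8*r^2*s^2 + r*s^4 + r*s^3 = (r + s)*(3*r + s)*(4*r + s)*(r*s + r)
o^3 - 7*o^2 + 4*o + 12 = (o - 6)*(o - 2)*(o + 1)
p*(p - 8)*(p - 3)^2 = p^4 - 14*p^3 + 57*p^2 - 72*p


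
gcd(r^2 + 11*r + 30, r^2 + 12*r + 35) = r + 5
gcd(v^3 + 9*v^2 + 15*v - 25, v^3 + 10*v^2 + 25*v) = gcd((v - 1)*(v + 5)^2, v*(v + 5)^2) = v^2 + 10*v + 25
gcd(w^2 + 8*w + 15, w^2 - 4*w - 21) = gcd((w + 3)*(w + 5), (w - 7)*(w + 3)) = w + 3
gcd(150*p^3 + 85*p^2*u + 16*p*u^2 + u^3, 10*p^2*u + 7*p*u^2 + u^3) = 5*p + u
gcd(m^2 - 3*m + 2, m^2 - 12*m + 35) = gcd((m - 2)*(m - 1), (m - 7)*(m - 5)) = 1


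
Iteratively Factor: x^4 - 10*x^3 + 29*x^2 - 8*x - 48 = (x - 4)*(x^3 - 6*x^2 + 5*x + 12) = (x - 4)*(x - 3)*(x^2 - 3*x - 4) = (x - 4)^2*(x - 3)*(x + 1)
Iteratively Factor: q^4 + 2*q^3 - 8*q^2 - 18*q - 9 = (q + 1)*(q^3 + q^2 - 9*q - 9) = (q + 1)*(q + 3)*(q^2 - 2*q - 3) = (q - 3)*(q + 1)*(q + 3)*(q + 1)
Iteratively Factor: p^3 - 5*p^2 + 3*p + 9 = (p - 3)*(p^2 - 2*p - 3) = (p - 3)*(p + 1)*(p - 3)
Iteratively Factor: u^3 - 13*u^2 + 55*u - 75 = (u - 5)*(u^2 - 8*u + 15) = (u - 5)*(u - 3)*(u - 5)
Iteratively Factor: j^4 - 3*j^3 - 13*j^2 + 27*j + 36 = (j - 3)*(j^3 - 13*j - 12) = (j - 4)*(j - 3)*(j^2 + 4*j + 3) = (j - 4)*(j - 3)*(j + 1)*(j + 3)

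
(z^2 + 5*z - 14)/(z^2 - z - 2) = (z + 7)/(z + 1)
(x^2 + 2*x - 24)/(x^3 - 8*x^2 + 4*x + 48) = (x + 6)/(x^2 - 4*x - 12)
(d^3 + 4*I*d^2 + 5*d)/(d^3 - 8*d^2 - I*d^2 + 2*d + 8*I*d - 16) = d*(d^2 + 4*I*d + 5)/(d^3 - d^2*(8 + I) + 2*d*(1 + 4*I) - 16)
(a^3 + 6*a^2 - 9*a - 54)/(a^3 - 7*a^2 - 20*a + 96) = (a^2 + 9*a + 18)/(a^2 - 4*a - 32)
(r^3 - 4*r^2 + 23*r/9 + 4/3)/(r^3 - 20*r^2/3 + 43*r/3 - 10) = (9*r^2 - 9*r - 4)/(3*(3*r^2 - 11*r + 10))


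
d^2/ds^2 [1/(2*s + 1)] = 8/(2*s + 1)^3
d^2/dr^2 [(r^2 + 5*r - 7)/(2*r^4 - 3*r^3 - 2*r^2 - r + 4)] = 6*(4*r^8 + 34*r^7 - 169*r^6 + 239*r^5 - 37*r^4 - 207*r^3 + 191*r^2 - 58*r - 9)/(8*r^12 - 36*r^11 + 30*r^10 + 33*r^9 + 54*r^8 - 183*r^7 - 26*r^6 + 75*r^5 + 210*r^4 - 97*r^3 - 84*r^2 - 48*r + 64)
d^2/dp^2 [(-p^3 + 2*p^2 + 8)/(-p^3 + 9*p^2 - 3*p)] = 2*(7*p^6 - 9*p^5 - 30*p^4 + 531*p^3 - 2016*p^2 + 648*p - 72)/(p^3*(p^6 - 27*p^5 + 252*p^4 - 891*p^3 + 756*p^2 - 243*p + 27))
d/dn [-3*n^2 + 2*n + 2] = 2 - 6*n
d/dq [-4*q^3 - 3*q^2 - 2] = 6*q*(-2*q - 1)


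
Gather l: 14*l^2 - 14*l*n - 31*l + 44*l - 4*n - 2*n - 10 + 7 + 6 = 14*l^2 + l*(13 - 14*n) - 6*n + 3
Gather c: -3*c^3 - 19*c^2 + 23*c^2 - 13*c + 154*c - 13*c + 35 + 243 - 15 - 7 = -3*c^3 + 4*c^2 + 128*c + 256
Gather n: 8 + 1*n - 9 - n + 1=0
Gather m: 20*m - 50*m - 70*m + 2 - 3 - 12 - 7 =-100*m - 20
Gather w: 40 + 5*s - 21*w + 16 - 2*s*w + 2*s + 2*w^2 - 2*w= 7*s + 2*w^2 + w*(-2*s - 23) + 56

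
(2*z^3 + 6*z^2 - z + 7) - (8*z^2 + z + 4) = 2*z^3 - 2*z^2 - 2*z + 3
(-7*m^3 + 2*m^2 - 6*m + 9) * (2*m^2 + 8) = -14*m^5 + 4*m^4 - 68*m^3 + 34*m^2 - 48*m + 72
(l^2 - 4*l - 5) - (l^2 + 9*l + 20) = -13*l - 25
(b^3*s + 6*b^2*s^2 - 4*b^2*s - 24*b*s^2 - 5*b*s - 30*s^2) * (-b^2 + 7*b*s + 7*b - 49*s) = -b^5*s + b^4*s^2 + 11*b^4*s + 42*b^3*s^3 - 11*b^3*s^2 - 23*b^3*s - 462*b^2*s^3 + 23*b^2*s^2 - 35*b^2*s + 966*b*s^3 + 35*b*s^2 + 1470*s^3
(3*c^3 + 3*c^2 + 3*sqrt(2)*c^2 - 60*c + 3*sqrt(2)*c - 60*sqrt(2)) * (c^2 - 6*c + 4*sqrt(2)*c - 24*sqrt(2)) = 3*c^5 - 15*c^4 + 15*sqrt(2)*c^4 - 75*sqrt(2)*c^3 - 54*c^3 - 390*sqrt(2)*c^2 + 240*c^2 - 624*c + 1800*sqrt(2)*c + 2880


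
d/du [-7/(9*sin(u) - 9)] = 7*cos(u)/(9*(sin(u) - 1)^2)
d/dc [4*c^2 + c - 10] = 8*c + 1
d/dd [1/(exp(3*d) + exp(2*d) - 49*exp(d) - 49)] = (-3*exp(2*d) - 2*exp(d) + 49)*exp(d)/(exp(3*d) + exp(2*d) - 49*exp(d) - 49)^2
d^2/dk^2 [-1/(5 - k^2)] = 2*(3*k^2 + 5)/(k^2 - 5)^3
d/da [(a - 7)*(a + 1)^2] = (a + 1)*(3*a - 13)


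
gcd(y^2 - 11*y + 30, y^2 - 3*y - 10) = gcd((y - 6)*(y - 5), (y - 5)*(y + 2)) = y - 5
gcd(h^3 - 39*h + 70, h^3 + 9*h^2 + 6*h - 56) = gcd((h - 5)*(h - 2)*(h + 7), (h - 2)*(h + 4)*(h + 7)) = h^2 + 5*h - 14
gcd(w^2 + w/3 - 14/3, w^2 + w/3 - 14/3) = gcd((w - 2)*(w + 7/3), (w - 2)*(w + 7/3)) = w^2 + w/3 - 14/3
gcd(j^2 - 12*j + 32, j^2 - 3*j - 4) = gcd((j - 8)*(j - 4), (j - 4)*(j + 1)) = j - 4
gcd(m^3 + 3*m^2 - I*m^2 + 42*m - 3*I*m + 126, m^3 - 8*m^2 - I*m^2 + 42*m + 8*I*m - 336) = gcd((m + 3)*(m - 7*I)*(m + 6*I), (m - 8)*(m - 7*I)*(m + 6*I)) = m^2 - I*m + 42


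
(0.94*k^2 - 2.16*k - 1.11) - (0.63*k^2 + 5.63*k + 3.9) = 0.31*k^2 - 7.79*k - 5.01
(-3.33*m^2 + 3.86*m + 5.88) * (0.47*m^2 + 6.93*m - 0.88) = -1.5651*m^4 - 21.2627*m^3 + 32.4438*m^2 + 37.3516*m - 5.1744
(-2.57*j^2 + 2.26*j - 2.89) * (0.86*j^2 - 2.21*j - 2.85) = -2.2102*j^4 + 7.6233*j^3 - 0.1555*j^2 - 0.0541*j + 8.2365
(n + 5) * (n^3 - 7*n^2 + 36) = n^4 - 2*n^3 - 35*n^2 + 36*n + 180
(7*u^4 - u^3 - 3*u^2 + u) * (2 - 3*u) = -21*u^5 + 17*u^4 + 7*u^3 - 9*u^2 + 2*u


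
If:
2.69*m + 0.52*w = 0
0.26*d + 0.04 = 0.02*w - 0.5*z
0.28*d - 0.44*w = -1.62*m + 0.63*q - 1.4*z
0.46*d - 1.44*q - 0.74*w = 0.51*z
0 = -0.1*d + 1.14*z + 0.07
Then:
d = -0.05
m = 0.05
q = 0.14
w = -0.26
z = -0.07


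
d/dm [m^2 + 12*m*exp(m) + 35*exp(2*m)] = 12*m*exp(m) + 2*m + 70*exp(2*m) + 12*exp(m)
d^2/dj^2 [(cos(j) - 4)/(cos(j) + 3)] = 7*(cos(j)^2 - 3*cos(j) - 2)/(cos(j) + 3)^3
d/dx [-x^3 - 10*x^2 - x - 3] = -3*x^2 - 20*x - 1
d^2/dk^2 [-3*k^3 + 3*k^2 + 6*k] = 6 - 18*k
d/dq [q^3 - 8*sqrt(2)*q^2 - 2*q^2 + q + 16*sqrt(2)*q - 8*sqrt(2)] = 3*q^2 - 16*sqrt(2)*q - 4*q + 1 + 16*sqrt(2)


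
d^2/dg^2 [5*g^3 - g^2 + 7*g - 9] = 30*g - 2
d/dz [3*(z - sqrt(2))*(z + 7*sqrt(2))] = 6*z + 18*sqrt(2)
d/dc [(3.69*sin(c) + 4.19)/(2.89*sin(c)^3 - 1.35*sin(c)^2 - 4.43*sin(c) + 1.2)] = (-21.3282*sin(c)^3 - 31.3458*sin(c)^2 + 11.313*sin(c) + 22.9897)*cos(c)/(8.3521*sin(c)^6 - 7.803*sin(c)^5 - 23.7829*sin(c)^4 + 18.897*sin(c)^3 + 16.3849*sin(c)^2 - 10.632*sin(c) + 1.44)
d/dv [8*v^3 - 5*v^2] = 2*v*(12*v - 5)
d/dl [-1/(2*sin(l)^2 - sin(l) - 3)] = (4*sin(l) - 1)*cos(l)/(sin(l) + cos(2*l) + 2)^2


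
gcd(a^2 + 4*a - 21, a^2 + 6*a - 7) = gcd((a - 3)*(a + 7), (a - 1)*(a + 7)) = a + 7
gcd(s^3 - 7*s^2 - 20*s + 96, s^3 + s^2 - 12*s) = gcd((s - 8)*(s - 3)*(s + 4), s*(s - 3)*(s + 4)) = s^2 + s - 12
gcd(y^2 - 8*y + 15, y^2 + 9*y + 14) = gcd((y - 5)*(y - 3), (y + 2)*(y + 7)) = 1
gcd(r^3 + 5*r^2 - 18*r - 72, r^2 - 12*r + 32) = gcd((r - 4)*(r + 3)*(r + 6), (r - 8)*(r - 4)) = r - 4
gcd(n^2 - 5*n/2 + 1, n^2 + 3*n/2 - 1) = n - 1/2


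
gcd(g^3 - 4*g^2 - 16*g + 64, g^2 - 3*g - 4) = g - 4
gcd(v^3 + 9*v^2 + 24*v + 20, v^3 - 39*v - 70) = v^2 + 7*v + 10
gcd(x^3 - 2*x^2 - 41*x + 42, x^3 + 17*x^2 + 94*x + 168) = x + 6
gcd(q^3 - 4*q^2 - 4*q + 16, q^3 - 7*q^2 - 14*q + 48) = q - 2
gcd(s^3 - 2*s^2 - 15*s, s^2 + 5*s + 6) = s + 3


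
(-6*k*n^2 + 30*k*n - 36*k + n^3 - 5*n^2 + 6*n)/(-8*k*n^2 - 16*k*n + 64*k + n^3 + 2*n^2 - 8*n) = (6*k*n - 18*k - n^2 + 3*n)/(8*k*n + 32*k - n^2 - 4*n)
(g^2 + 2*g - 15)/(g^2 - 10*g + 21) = (g + 5)/(g - 7)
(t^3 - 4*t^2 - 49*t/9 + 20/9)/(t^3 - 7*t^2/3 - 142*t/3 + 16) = (3*t^2 - 11*t - 20)/(3*(t^2 - 2*t - 48))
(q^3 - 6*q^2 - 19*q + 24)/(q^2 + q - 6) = (q^2 - 9*q + 8)/(q - 2)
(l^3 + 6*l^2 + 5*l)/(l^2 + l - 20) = l*(l + 1)/(l - 4)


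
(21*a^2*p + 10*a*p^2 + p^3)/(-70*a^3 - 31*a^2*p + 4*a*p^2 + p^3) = p*(3*a + p)/(-10*a^2 - 3*a*p + p^2)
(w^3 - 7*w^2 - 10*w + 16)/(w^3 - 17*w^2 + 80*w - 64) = (w + 2)/(w - 8)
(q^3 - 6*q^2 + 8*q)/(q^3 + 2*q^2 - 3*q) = (q^2 - 6*q + 8)/(q^2 + 2*q - 3)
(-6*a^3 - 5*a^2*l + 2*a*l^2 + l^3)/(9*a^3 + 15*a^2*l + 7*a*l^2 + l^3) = (-2*a + l)/(3*a + l)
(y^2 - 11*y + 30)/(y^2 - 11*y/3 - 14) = 3*(y - 5)/(3*y + 7)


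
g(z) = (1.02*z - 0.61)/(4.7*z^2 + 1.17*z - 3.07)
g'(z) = (-9.4*z - 1.17)*(1.02*z - 0.61)/(4.7*z^2 + 1.17*z - 3.07)^2 + 1.02/(4.7*z^2 + 1.17*z - 3.07) = (-4.794*z^2 + 5.734*z - 2.4177)/(22.09*z^4 + 10.998*z^3 - 27.4891*z^2 - 7.1838*z + 9.4249)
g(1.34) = 0.11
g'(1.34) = -0.07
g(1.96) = 0.08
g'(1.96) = -0.03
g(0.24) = 0.15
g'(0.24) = -0.21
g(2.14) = 0.08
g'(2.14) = -0.03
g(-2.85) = -0.11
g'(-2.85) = -0.06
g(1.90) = 0.08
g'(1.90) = -0.03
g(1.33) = 0.11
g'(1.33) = -0.07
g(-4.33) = -0.06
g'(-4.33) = -0.02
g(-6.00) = -0.04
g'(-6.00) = -0.01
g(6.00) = 0.03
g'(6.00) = -0.00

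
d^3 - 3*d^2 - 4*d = d*(d - 4)*(d + 1)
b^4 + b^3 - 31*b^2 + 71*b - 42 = (b - 3)*(b - 2)*(b - 1)*(b + 7)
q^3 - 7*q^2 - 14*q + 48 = (q - 8)*(q - 2)*(q + 3)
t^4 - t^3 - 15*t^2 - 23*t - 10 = (t - 5)*(t + 1)^2*(t + 2)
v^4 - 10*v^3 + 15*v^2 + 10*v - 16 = (v - 8)*(v - 2)*(v - 1)*(v + 1)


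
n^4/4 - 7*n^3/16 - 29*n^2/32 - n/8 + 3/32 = (n/4 + 1/4)*(n - 3)*(n - 1/4)*(n + 1/2)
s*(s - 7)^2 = s^3 - 14*s^2 + 49*s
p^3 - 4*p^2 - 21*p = p*(p - 7)*(p + 3)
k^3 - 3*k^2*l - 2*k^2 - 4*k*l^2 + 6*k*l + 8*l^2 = (k - 2)*(k - 4*l)*(k + l)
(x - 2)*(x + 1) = x^2 - x - 2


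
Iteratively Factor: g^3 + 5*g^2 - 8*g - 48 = (g + 4)*(g^2 + g - 12) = (g + 4)^2*(g - 3)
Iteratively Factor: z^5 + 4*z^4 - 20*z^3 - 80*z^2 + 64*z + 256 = (z + 4)*(z^4 - 20*z^2 + 64) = (z - 2)*(z + 4)*(z^3 + 2*z^2 - 16*z - 32) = (z - 4)*(z - 2)*(z + 4)*(z^2 + 6*z + 8) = (z - 4)*(z - 2)*(z + 4)^2*(z + 2)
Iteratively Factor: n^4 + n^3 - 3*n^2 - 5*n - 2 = (n + 1)*(n^3 - 3*n - 2) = (n - 2)*(n + 1)*(n^2 + 2*n + 1) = (n - 2)*(n + 1)^2*(n + 1)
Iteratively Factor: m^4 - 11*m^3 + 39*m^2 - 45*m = (m - 3)*(m^3 - 8*m^2 + 15*m) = m*(m - 3)*(m^2 - 8*m + 15) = m*(m - 3)^2*(m - 5)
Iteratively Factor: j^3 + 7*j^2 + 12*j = (j + 3)*(j^2 + 4*j) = (j + 3)*(j + 4)*(j)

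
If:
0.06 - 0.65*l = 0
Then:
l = 0.09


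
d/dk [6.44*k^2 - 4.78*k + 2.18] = 12.88*k - 4.78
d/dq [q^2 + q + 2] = 2*q + 1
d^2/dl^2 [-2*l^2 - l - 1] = -4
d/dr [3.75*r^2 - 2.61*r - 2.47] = 7.5*r - 2.61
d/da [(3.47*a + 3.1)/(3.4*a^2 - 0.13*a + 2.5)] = (-11.798*a^2 - 21.08*a + 9.078)/(11.56*a^4 - 0.884*a^3 + 17.0169*a^2 - 0.65*a + 6.25)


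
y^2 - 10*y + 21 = (y - 7)*(y - 3)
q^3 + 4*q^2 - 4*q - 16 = (q - 2)*(q + 2)*(q + 4)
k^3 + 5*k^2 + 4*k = k*(k + 1)*(k + 4)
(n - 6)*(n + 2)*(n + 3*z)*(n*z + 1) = n^4*z + 3*n^3*z^2 - 4*n^3*z + n^3 - 12*n^2*z^2 - 9*n^2*z - 4*n^2 - 36*n*z^2 - 12*n*z - 12*n - 36*z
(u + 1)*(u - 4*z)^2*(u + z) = u^4 - 7*u^3*z + u^3 + 8*u^2*z^2 - 7*u^2*z + 16*u*z^3 + 8*u*z^2 + 16*z^3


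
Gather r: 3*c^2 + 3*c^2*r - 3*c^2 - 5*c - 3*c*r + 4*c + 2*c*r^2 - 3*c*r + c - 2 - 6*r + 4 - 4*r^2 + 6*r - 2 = r^2*(2*c - 4) + r*(3*c^2 - 6*c)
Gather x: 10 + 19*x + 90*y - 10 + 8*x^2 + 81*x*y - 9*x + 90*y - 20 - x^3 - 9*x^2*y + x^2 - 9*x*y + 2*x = -x^3 + x^2*(9 - 9*y) + x*(72*y + 12) + 180*y - 20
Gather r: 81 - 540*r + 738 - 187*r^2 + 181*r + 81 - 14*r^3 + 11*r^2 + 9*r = -14*r^3 - 176*r^2 - 350*r + 900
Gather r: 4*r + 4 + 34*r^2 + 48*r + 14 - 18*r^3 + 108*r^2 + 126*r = -18*r^3 + 142*r^2 + 178*r + 18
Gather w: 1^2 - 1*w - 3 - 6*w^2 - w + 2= -6*w^2 - 2*w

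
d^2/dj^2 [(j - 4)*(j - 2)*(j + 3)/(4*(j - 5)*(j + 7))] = (35*j^3 - 453*j^2 + 2769*j - 3439)/(2*(j^6 + 6*j^5 - 93*j^4 - 412*j^3 + 3255*j^2 + 7350*j - 42875))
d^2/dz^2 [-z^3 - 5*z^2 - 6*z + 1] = -6*z - 10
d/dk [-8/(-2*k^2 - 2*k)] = 4*(-2*k - 1)/(k^2*(k + 1)^2)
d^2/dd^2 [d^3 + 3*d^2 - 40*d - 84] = 6*d + 6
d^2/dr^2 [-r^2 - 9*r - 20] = -2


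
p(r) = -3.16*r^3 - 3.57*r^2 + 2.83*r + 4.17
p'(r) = -9.48*r^2 - 7.14*r + 2.83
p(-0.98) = 0.94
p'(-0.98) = 0.72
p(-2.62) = 29.08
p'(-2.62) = -43.54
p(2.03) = -31.23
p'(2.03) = -50.73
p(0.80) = 2.53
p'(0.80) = -8.95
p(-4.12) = 152.90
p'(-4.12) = -128.67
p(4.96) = -455.22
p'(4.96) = -265.81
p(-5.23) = 343.78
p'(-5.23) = -219.13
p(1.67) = -15.78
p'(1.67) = -35.53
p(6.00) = -789.93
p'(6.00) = -381.29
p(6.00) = -789.93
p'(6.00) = -381.29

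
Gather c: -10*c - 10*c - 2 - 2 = -20*c - 4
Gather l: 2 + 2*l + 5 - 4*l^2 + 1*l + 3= -4*l^2 + 3*l + 10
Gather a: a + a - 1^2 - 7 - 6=2*a - 14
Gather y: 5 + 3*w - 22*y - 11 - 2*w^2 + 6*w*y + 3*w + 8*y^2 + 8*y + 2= -2*w^2 + 6*w + 8*y^2 + y*(6*w - 14) - 4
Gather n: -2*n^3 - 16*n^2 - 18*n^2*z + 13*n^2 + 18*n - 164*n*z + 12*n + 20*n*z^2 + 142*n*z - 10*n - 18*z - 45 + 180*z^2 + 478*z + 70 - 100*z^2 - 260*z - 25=-2*n^3 + n^2*(-18*z - 3) + n*(20*z^2 - 22*z + 20) + 80*z^2 + 200*z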